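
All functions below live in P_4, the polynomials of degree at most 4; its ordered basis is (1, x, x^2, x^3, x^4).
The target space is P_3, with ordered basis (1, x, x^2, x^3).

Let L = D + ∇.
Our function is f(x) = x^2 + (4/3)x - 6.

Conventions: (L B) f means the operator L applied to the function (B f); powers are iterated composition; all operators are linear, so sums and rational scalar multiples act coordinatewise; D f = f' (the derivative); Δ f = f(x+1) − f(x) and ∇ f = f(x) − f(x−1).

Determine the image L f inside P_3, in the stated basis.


D f = 2x + 4/3
∇ f = 2x + 1/3
(D + ∇) f = 4x + 5/3

g(x) = 4x + 5/3


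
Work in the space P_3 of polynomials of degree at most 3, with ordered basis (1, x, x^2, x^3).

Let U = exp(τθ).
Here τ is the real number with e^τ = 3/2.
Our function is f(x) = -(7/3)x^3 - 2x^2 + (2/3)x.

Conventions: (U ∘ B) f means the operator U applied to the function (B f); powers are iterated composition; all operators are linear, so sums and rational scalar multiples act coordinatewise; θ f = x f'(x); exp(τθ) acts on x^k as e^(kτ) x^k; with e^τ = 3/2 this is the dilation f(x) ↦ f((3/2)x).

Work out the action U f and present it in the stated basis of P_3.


exp(τθ) x^k = e^(kτ) x^k; with e^τ = 3/2 this sends x^k to (3/2)^k x^k
x ↦ 3/2 x
x^2 ↦ 9/4 x^2
x^3 ↦ 27/8 x^3
applying this coordinatewise to f: exp(τθ) f = -(63/8)x^3 - (9/2)x^2 + x

g(x) = -(63/8)x^3 - (9/2)x^2 + x


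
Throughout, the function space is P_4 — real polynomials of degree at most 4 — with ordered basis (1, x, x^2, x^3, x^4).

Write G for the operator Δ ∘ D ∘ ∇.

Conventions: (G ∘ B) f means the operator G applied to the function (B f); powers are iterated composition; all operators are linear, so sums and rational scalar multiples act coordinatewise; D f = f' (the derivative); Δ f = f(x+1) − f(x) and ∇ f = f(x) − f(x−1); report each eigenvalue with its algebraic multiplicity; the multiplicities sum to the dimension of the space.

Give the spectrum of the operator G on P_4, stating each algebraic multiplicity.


image of 1: 0
image of x: 0
image of x^2: 0
image of x^3: 6
image of x^4: 24x
the matrix is upper triangular; its diagonal is (0, 0, 0, 0, 0)
for a triangular matrix the eigenvalues are the diagonal entries, with algebraic multiplicity their repetition count

λ = 0 (multiplicity 5)


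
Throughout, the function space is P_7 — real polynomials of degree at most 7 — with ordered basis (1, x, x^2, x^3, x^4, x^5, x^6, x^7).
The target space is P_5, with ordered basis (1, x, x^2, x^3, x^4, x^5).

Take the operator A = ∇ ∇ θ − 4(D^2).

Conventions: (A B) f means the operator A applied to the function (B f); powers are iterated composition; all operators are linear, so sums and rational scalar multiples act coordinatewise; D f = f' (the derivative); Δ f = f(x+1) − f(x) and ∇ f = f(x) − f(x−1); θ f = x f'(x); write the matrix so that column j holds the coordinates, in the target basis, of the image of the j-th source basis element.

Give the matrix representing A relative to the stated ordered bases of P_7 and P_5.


image of 1: 0
image of x: 0
image of x^2: -4
image of x^3: -6x - 18
image of x^4: -96x + 56
image of x^5: 20x^3 - 300x^2 + 350x - 150
image of x^6: 60x^4 - 720x^3 + 1260x^2 - 1080x + 372
image of x^7: 126x^5 - 1470x^4 + 3430x^3 - 4410x^2 + 3038x - 882
each image's coordinates form column j of the matrix

the matrix is [[0, 0, -4, -18, 56, -150, 372, -882]; [0, 0, 0, -6, -96, 350, -1080, 3038]; [0, 0, 0, 0, 0, -300, 1260, -4410]; [0, 0, 0, 0, 0, 20, -720, 3430]; [0, 0, 0, 0, 0, 0, 60, -1470]; [0, 0, 0, 0, 0, 0, 0, 126]] (rows listed top to bottom)


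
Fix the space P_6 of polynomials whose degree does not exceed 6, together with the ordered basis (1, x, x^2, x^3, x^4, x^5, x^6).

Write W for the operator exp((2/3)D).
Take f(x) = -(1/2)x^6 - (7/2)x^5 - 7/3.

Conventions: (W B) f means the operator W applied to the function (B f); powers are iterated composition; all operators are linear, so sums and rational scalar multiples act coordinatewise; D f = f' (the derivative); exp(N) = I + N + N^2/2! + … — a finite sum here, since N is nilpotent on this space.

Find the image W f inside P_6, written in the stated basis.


order-1 term: -2x^5 - (35/3)x^4
order-2 term: -(10/3)x^4 - (140/9)x^3
order-3 term: -(80/27)x^3 - (280/27)x^2
order-4 term: -(40/27)x^2 - (280/81)x
order-5 term: -(32/81)x - 112/243
order-6 term: -32/729
the series for exp((2/3)D) f terminates at order 6
exp((2/3)D) f = -(1/2)x^6 - (11/2)x^5 - 15x^4 - (500/27)x^3 - (320/27)x^2 - (104/27)x - 2069/729

the image equals g(x) = -(1/2)x^6 - (11/2)x^5 - 15x^4 - (500/27)x^3 - (320/27)x^2 - (104/27)x - 2069/729


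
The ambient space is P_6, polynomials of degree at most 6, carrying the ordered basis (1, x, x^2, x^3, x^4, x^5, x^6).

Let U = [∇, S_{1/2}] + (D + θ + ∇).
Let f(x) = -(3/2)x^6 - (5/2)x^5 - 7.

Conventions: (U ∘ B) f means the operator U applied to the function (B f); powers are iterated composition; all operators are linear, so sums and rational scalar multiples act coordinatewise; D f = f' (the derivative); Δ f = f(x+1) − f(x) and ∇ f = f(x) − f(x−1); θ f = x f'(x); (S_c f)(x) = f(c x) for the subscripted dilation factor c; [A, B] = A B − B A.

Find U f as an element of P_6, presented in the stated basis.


S_{1/2} f = -(3/128)x^6 - (5/64)x^5 - 7
∇ S_{1/2} f = -(9/64)x^5 - (5/128)x^4 + (5/16)x^3 - (55/128)x^2 + (1/4)x - 7/128
∇ f = -9x^5 + 10x^4 - 5x^3 - (5/2)x^2 + (7/2)x - 1
S_{1/2} ∇ f = -(9/32)x^5 + (5/8)x^4 - (5/8)x^3 - (5/8)x^2 + (7/4)x - 1
[∇, S_{1/2}] f = (9/64)x^5 - (85/128)x^4 + (15/16)x^3 + (25/128)x^2 - (3/2)x + 121/128
D f = -9x^5 - (25/2)x^4
θ f = -9x^6 - (25/2)x^5
∇ f = -9x^5 + 10x^4 - 5x^3 - (5/2)x^2 + (7/2)x - 1
(D + θ + ∇) f = -9x^6 - (61/2)x^5 - (5/2)x^4 - 5x^3 - (5/2)x^2 + (7/2)x - 1
([∇, S_{1/2}] + (D + θ + ∇)) f = -9x^6 - (1943/64)x^5 - (405/128)x^4 - (65/16)x^3 - (295/128)x^2 + 2x - 7/128

the image equals g(x) = -9x^6 - (1943/64)x^5 - (405/128)x^4 - (65/16)x^3 - (295/128)x^2 + 2x - 7/128


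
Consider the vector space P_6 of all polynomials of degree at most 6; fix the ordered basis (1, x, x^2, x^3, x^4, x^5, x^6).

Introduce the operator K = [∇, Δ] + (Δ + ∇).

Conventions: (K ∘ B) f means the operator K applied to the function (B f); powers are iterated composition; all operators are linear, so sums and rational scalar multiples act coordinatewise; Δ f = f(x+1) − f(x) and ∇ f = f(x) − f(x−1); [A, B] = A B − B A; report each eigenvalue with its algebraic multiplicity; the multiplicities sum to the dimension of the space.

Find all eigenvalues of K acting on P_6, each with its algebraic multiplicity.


image of 1: 0
image of x: 2
image of x^2: 4x
image of x^3: 6x^2 + 2
image of x^4: 8x^3 + 8x
image of x^5: 10x^4 + 20x^2 + 2
image of x^6: 12x^5 + 40x^3 + 12x
the matrix is upper triangular; its diagonal is (0, 0, 0, 0, 0, 0, 0)
for a triangular matrix the eigenvalues are the diagonal entries, with algebraic multiplicity their repetition count

λ = 0 (multiplicity 7)


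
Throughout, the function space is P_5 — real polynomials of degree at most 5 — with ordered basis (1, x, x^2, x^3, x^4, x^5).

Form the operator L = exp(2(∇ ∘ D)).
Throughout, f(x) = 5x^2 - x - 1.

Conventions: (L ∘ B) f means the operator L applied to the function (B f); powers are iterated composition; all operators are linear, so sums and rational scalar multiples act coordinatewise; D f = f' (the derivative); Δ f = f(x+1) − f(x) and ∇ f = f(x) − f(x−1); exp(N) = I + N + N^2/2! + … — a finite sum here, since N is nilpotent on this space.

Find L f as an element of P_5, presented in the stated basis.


order-1 term: 20
the series for exp(2(∇ ∘ D)) f terminates at order 1
exp(2(∇ ∘ D)) f = 5x^2 - x + 19

g(x) = 5x^2 - x + 19


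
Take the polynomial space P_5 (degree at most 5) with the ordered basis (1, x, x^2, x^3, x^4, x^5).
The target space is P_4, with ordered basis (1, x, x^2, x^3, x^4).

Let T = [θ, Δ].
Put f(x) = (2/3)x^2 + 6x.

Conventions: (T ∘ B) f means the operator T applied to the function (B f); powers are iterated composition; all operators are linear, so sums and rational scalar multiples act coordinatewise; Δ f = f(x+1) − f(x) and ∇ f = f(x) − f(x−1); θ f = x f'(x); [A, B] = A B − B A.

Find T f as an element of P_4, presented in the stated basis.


Δ f = (4/3)x + 20/3
θ Δ f = (4/3)x
θ f = (4/3)x^2 + 6x
Δ θ f = (8/3)x + 22/3
[θ, Δ] f = -(4/3)x - 22/3

g(x) = -(4/3)x - 22/3


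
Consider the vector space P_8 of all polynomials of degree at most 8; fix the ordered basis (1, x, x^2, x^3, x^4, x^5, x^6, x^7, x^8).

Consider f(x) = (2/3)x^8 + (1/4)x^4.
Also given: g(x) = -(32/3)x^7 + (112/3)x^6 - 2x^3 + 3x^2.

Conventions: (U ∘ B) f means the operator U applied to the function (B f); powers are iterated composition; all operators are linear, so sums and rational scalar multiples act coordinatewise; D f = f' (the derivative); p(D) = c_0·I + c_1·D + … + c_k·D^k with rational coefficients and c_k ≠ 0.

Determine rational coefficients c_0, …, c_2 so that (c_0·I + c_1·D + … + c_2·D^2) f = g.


D^0 f = (2/3)x^8 + (1/4)x^4
D^1 f = (16/3)x^7 + x^3
D^2 f = (112/3)x^6 + 3x^2
matching coefficients of g against c_0 f + c_1 Df + … from the top degree down determines the c_i
solution: c_0 = 0, c_1 = -2, c_2 = 1

p(D) = -2·D + D^2, i.e. c_0 = 0, c_1 = -2, c_2 = 1


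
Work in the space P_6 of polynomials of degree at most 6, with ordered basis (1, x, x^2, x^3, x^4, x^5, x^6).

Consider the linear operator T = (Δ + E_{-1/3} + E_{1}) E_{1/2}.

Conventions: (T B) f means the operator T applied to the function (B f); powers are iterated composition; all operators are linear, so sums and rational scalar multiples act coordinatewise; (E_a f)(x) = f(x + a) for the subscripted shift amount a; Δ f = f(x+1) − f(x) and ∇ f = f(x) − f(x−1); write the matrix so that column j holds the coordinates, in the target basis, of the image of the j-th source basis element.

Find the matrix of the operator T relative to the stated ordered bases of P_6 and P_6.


image of 1: 2
image of x: 2x + 8/3
image of x^2: 2x^2 + (16/3)x + 77/18
image of x^3: 2x^3 + 8x^2 + (77/6)x + 179/27
image of x^4: 2x^4 + (32/3)x^3 + (77/3)x^2 + (716/27)x + 6521/648
image of x^5: 2x^5 + (40/3)x^4 + (385/9)x^3 + (1790/27)x^2 + (32605/648)x + 3683/243
image of x^6: 2x^6 + 16x^5 + (385/6)x^4 + (3580/27)x^3 + (32605/216)x^2 + (7366/81)x + 531077/23328
each image's coordinates form column j of the matrix

the matrix is [[2, 8/3, 77/18, 179/27, 6521/648, 3683/243, 531077/23328]; [0, 2, 16/3, 77/6, 716/27, 32605/648, 7366/81]; [0, 0, 2, 8, 77/3, 1790/27, 32605/216]; [0, 0, 0, 2, 32/3, 385/9, 3580/27]; [0, 0, 0, 0, 2, 40/3, 385/6]; [0, 0, 0, 0, 0, 2, 16]; [0, 0, 0, 0, 0, 0, 2]] (rows listed top to bottom)


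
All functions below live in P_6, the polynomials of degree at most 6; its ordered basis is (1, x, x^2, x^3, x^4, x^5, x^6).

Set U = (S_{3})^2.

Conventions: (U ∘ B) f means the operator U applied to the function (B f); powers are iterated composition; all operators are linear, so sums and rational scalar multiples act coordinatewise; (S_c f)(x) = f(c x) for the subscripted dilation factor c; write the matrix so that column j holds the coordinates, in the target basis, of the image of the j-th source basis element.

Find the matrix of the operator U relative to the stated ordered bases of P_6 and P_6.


image of 1: 1
image of x: 9x
image of x^2: 81x^2
image of x^3: 729x^3
image of x^4: 6561x^4
image of x^5: 59049x^5
image of x^6: 531441x^6
each image's coordinates form column j of the matrix

the matrix is [[1, 0, 0, 0, 0, 0, 0]; [0, 9, 0, 0, 0, 0, 0]; [0, 0, 81, 0, 0, 0, 0]; [0, 0, 0, 729, 0, 0, 0]; [0, 0, 0, 0, 6561, 0, 0]; [0, 0, 0, 0, 0, 59049, 0]; [0, 0, 0, 0, 0, 0, 531441]] (rows listed top to bottom)


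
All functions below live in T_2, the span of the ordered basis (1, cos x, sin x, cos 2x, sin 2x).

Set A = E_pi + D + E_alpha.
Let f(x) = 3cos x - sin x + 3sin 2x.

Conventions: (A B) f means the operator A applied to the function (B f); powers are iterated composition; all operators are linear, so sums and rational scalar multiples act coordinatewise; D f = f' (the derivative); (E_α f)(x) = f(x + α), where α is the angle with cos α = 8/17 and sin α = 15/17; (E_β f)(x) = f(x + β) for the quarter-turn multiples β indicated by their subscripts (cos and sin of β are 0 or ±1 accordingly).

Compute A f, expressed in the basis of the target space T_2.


E_pi f = -3cos x + sin x + 3sin 2x
D f = -cos x - 3sin x + 6cos 2x
E_alpha f = (9/17)cos x - (53/17)sin x + (720/289)cos 2x - (483/289)sin 2x
(E_pi + D + E_alpha) f = -(59/17)cos x - (87/17)sin x + (2454/289)cos 2x + (384/289)sin 2x

the result is g(x) = -(59/17)cos x - (87/17)sin x + (2454/289)cos 2x + (384/289)sin 2x


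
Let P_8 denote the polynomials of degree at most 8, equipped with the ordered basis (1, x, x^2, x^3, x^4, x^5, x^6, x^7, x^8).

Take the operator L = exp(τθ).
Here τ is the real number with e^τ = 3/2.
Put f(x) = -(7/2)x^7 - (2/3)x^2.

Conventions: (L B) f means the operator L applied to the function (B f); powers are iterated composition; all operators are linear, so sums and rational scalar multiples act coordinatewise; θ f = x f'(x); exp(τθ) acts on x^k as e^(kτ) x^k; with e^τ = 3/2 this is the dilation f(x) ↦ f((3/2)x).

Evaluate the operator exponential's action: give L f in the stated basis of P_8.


the result is g(x) = -(15309/256)x^7 - (3/2)x^2

exp(τθ) x^k = e^(kτ) x^k; with e^τ = 3/2 this sends x^k to (3/2)^k x^k
x^2 ↦ 9/4 x^2
x^7 ↦ 2187/128 x^7
applying this coordinatewise to f: exp(τθ) f = -(15309/256)x^7 - (3/2)x^2


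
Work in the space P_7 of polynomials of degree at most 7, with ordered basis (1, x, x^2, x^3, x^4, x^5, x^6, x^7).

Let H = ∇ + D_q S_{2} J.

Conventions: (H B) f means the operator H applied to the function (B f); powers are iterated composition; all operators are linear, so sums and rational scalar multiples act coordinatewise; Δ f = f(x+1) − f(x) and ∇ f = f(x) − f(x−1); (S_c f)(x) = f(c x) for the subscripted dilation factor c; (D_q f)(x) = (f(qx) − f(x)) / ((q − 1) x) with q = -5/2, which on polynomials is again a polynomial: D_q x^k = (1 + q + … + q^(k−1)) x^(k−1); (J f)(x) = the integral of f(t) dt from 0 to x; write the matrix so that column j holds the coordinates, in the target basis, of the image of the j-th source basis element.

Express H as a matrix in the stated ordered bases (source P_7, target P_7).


the matrix is [[2, 1, -1, 1, -1, 1, -1, 1]; [0, -3, 2, -3, 4, -5, 6, -7]; [0, 0, 38/3, 3, -6, 10, -15, 21]; [0, 0, 0, -87/2, 4, -10, 20, -35]; [0, 0, 0, 0, 902/5, 5, -15, 35]; [0, 0, 0, 0, 0, -741, 6, -21]; [0, 0, 0, 0, 0, 0, 3194, 7]; [0, 0, 0, 0, 0, 0, 0, -55767/4]] (rows listed top to bottom)

image of 1: 2
image of x: -3x + 1
image of x^2: (38/3)x^2 + 2x - 1
image of x^3: -(87/2)x^3 + 3x^2 - 3x + 1
image of x^4: (902/5)x^4 + 4x^3 - 6x^2 + 4x - 1
image of x^5: -741x^5 + 5x^4 - 10x^3 + 10x^2 - 5x + 1
image of x^6: 3194x^6 + 6x^5 - 15x^4 + 20x^3 - 15x^2 + 6x - 1
image of x^7: -(55767/4)x^7 + 7x^6 - 21x^5 + 35x^4 - 35x^3 + 21x^2 - 7x + 1
each image's coordinates form column j of the matrix


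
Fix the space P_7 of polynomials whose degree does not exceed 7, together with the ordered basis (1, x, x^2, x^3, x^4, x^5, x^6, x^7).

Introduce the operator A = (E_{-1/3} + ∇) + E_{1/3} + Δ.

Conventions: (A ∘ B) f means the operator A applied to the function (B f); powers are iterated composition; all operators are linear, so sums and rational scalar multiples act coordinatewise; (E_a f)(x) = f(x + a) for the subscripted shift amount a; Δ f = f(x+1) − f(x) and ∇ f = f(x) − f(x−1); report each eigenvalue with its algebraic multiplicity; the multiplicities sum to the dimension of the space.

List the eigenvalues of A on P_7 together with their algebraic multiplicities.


λ = 2 (multiplicity 8)

image of 1: 2
image of x: 2x + 2
image of x^2: 2x^2 + 4x + 2/9
image of x^3: 2x^3 + 6x^2 + (2/3)x + 2
image of x^4: 2x^4 + 8x^3 + (4/3)x^2 + 8x + 2/81
image of x^5: 2x^5 + 10x^4 + (20/9)x^3 + 20x^2 + (10/81)x + 2
image of x^6: 2x^6 + 12x^5 + (10/3)x^4 + 40x^3 + (10/27)x^2 + 12x + 2/729
image of x^7: 2x^7 + 14x^6 + (14/3)x^5 + 70x^4 + (70/81)x^3 + 42x^2 + (14/729)x + 2
the matrix is upper triangular; its diagonal is (2, 2, 2, 2, 2, 2, 2, 2)
for a triangular matrix the eigenvalues are the diagonal entries, with algebraic multiplicity their repetition count


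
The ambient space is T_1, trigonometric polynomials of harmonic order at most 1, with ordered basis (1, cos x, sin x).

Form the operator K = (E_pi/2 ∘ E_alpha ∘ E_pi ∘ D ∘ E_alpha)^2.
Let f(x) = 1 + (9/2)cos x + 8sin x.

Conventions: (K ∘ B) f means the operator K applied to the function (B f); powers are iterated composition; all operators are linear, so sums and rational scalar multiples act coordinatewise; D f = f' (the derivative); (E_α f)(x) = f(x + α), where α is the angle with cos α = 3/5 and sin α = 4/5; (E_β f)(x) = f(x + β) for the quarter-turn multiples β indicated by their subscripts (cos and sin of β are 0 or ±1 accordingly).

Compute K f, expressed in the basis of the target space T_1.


g(x) = -(10119/1250)cos x - (2704/625)sin x

E_alpha f = 1 + (91/10)cos x + (6/5)sin x
D E_alpha f = (6/5)cos x - (91/10)sin x
E_pi (D ∘ E_alpha) f = -(6/5)cos x + (91/10)sin x
E_alpha E_pi (D ∘ E_alpha) f = (164/25)cos x + (321/50)sin x
E_pi/2 (E_alpha ∘ E_pi) (D ∘ E_alpha) f = (321/50)cos x - (164/25)sin x
E_alpha (E_pi/2 ∘ E_alpha ∘ E_pi ∘ D ∘ E_alpha) f = -(349/250)cos x - (1134/125)sin x
D E_alpha (E_pi/2 ∘ E_alpha ∘ E_pi ∘ D ∘ E_alpha) f = -(1134/125)cos x + (349/250)sin x
E_pi (D ∘ E_alpha) (E_pi/2 ∘ E_alpha ∘ E_pi ∘ D ∘ E_alpha) f = (1134/125)cos x - (349/250)sin x
E_alpha E_pi (D ∘ E_alpha) (E_pi/2 ∘ E_alpha ∘ E_pi ∘ D ∘ E_alpha) f = (2704/625)cos x - (10119/1250)sin x
E_pi/2 (E_alpha ∘ E_pi) (D ∘ E_alpha) (E_pi/2 ∘ E_alpha ∘ E_pi ∘ D ∘ E_alpha) f = -(10119/1250)cos x - (2704/625)sin x


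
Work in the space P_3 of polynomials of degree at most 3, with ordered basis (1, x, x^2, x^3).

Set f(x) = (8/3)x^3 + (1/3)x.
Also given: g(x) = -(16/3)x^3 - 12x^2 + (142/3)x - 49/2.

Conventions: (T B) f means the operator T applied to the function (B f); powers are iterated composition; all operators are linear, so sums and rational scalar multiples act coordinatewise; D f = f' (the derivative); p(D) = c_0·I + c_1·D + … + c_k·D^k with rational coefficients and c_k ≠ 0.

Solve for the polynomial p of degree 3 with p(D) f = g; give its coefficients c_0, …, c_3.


D^0 f = (8/3)x^3 + (1/3)x
D^1 f = 8x^2 + 1/3
D^2 f = 16x
D^3 f = 16
matching coefficients of g against c_0 f + c_1 Df + … from the top degree down determines the c_i
solution: c_0 = -2, c_1 = -3/2, c_2 = 3, c_3 = -3/2

c_0 = -2, c_1 = -3/2, c_2 = 3, c_3 = -3/2


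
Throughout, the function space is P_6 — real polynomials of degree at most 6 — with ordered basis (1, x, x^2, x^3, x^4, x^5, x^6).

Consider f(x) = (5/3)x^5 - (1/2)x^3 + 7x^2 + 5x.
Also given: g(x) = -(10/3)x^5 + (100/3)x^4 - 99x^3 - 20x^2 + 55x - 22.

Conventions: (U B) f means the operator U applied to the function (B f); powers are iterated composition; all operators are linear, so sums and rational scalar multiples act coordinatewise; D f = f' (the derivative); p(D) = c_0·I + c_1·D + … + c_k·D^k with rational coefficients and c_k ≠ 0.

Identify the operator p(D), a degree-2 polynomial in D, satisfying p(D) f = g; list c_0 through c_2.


p(D) = -2·I + 4·D − 3·D^2, i.e. c_0 = -2, c_1 = 4, c_2 = -3

D^0 f = (5/3)x^5 - (1/2)x^3 + 7x^2 + 5x
D^1 f = (25/3)x^4 - (3/2)x^2 + 14x + 5
D^2 f = (100/3)x^3 - 3x + 14
matching coefficients of g against c_0 f + c_1 Df + … from the top degree down determines the c_i
solution: c_0 = -2, c_1 = 4, c_2 = -3


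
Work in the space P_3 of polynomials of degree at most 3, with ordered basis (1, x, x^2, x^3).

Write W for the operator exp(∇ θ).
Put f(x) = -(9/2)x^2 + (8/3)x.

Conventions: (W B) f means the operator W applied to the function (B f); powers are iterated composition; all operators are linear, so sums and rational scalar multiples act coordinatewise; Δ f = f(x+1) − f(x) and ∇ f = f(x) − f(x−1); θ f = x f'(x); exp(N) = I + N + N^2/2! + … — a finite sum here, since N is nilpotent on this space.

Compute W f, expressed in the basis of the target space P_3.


the image equals g(x) = -(9/2)x^2 - (46/3)x + 8/3

order-1 term: -18x + 35/3
order-2 term: -9
the series for exp(∇ θ) f terminates at order 2
exp(∇ θ) f = -(9/2)x^2 - (46/3)x + 8/3


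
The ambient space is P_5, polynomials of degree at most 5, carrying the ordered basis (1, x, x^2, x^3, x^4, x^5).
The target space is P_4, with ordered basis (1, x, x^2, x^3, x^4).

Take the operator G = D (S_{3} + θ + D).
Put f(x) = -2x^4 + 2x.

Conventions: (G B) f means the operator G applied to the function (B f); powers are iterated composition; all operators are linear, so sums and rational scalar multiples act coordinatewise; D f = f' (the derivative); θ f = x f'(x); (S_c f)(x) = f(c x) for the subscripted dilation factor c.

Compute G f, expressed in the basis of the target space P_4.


S_{3} f = -162x^4 + 6x
θ f = -8x^4 + 2x
D f = -8x^3 + 2
(S_{3} + θ + D) f = -170x^4 - 8x^3 + 8x + 2
D (S_{3} + θ + D) f = -680x^3 - 24x^2 + 8

g(x) = -680x^3 - 24x^2 + 8


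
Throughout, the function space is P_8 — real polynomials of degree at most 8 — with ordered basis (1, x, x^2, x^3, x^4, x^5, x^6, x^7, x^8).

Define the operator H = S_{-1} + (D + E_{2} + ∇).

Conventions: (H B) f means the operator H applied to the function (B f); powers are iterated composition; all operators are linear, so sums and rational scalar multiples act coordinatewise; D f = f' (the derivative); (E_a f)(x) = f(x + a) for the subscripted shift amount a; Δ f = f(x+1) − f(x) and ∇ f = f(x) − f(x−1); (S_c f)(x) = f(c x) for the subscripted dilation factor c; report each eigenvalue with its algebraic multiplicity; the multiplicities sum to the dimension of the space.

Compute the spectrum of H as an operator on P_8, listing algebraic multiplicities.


λ = 0 (multiplicity 4), λ = 2 (multiplicity 5)

image of 1: 2
image of x: 4
image of x^2: 2x^2 + 8x + 3
image of x^3: 12x^2 + 9x + 9
image of x^4: 2x^4 + 16x^3 + 18x^2 + 36x + 15
image of x^5: 20x^4 + 30x^3 + 90x^2 + 75x + 33
image of x^6: 2x^6 + 24x^5 + 45x^4 + 180x^3 + 225x^2 + 198x + 63
image of x^7: 28x^6 + 63x^5 + 315x^4 + 525x^3 + 693x^2 + 441x + 129
image of x^8: 2x^8 + 32x^7 + 84x^6 + 504x^5 + 1050x^4 + 1848x^3 + 1764x^2 + 1032x + 255
the matrix is upper triangular; its diagonal is (2, 0, 2, 0, 2, 0, 2, 0, 2)
for a triangular matrix the eigenvalues are the diagonal entries, with algebraic multiplicity their repetition count


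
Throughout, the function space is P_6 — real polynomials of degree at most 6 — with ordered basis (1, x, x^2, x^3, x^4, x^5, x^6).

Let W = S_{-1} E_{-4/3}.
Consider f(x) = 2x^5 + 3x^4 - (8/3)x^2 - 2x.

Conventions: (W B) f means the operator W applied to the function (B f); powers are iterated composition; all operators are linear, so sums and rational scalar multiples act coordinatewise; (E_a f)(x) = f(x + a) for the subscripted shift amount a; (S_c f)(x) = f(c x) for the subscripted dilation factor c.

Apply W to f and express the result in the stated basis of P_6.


E_{-4/3} f = 2x^5 - (31/3)x^4 + (176/9)x^3 - (488/27)x^2 + (670/81)x - 248/243
S_{-1} E_{-4/3} f = -2x^5 - (31/3)x^4 - (176/9)x^3 - (488/27)x^2 - (670/81)x - 248/243

the image equals g(x) = -2x^5 - (31/3)x^4 - (176/9)x^3 - (488/27)x^2 - (670/81)x - 248/243


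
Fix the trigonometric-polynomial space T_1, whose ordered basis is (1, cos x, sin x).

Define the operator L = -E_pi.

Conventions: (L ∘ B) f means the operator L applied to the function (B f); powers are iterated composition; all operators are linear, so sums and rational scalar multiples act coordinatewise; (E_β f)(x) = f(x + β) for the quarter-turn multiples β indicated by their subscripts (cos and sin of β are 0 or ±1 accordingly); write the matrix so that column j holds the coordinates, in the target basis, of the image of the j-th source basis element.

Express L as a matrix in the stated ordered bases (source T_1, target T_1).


image of 1: -1
image of cos x: cos x
image of sin x: sin x
each image's coordinates form column j of the matrix

the matrix is [[-1, 0, 0]; [0, 1, 0]; [0, 0, 1]] (rows listed top to bottom)


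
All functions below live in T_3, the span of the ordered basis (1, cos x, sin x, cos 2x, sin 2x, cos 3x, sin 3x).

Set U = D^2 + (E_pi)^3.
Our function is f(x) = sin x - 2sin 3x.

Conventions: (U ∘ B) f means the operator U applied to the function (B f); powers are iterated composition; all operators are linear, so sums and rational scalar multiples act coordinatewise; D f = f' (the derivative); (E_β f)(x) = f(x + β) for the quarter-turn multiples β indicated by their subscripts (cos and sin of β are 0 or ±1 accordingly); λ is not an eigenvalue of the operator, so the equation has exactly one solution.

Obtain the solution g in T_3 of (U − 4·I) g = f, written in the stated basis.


g(x) = -(1/6)sin x + (1/7)sin 3x

write g with unknown coordinates in the stated basis and equate coefficients in (U − 4·I) g = f
solving from the highest basis element down gives g = -(1/6)sin x + (1/7)sin 3x
check: U g = (1/3)sin x - (10/7)sin 3x
so U g − 4·g = sin x - 2sin 3x = f ✓


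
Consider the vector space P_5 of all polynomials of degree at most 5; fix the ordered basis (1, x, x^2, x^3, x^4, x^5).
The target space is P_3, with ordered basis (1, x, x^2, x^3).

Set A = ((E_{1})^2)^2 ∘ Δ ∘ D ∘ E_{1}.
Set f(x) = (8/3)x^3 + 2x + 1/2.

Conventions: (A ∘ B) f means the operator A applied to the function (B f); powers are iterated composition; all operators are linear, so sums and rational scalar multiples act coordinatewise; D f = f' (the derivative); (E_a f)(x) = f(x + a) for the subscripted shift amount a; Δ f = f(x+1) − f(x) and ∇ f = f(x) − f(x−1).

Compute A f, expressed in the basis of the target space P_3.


the image equals g(x) = 16x + 88

E_{1} f = (8/3)x^3 + 8x^2 + 10x + 31/6
D E_{1} f = 8x^2 + 16x + 10
Δ (D ∘ E_{1}) f = 16x + 24
E_{1} (Δ ∘ D ∘ E_{1}) f = 16x + 40
E_{1} E_{1} (Δ ∘ D ∘ E_{1}) f = 16x + 56
E_{1} (E_{1})^2 (Δ ∘ D ∘ E_{1}) f = 16x + 72
E_{1} E_{1} (E_{1})^2 (Δ ∘ D ∘ E_{1}) f = 16x + 88


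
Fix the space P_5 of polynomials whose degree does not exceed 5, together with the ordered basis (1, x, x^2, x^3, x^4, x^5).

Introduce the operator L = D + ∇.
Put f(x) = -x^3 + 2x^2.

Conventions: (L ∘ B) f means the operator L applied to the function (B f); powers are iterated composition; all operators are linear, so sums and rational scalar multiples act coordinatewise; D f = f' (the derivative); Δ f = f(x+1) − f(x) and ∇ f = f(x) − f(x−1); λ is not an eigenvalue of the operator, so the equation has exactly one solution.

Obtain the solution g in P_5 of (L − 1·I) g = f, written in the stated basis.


the image equals g(x) = x^3 + 4x^2 + 13x + 23

write g with unknown coordinates in the stated basis and equate coefficients in (L − 1·I) g = f
solving from the highest basis element down gives g = x^3 + 4x^2 + 13x + 23
check: L g = 6x^2 + 13x + 23
so L g − 1·g = -x^3 + 2x^2 = f ✓


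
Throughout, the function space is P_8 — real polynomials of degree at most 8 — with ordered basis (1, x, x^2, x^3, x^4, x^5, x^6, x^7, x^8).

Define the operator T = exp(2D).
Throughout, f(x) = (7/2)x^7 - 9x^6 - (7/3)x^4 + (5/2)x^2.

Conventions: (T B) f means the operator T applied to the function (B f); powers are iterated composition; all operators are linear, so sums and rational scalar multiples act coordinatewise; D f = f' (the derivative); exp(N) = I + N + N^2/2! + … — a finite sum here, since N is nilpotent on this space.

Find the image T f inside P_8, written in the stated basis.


the result is g(x) = (7/2)x^7 + 40x^6 + 186x^5 + (1313/3)x^4 + (1504/3)x^3 + (277/2)x^2 - (674/3)x - 466/3

order-1 term: 49x^6 - 108x^5 - (56/3)x^3 + 10x
order-2 term: 294x^5 - 540x^4 - 56x^2 + 10
order-3 term: 980x^4 - 1440x^3 - (224/3)x
order-4 term: 1960x^3 - 2160x^2 - 112/3
order-5 term: 2352x^2 - 1728x
order-6 term: 1568x - 576
order-7 term: 448
the series for exp(2D) f terminates at order 7
exp(2D) f = (7/2)x^7 + 40x^6 + 186x^5 + (1313/3)x^4 + (1504/3)x^3 + (277/2)x^2 - (674/3)x - 466/3


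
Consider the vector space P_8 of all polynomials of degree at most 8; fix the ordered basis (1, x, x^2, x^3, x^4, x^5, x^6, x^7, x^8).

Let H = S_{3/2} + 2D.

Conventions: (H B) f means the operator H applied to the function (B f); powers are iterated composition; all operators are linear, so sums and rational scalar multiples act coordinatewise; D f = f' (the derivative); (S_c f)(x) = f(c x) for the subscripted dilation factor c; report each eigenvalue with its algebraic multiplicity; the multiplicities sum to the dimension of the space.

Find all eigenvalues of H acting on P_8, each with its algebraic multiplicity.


λ = 1 (multiplicity 1), λ = 3/2 (multiplicity 1), λ = 9/4 (multiplicity 1), λ = 27/8 (multiplicity 1), λ = 81/16 (multiplicity 1), λ = 243/32 (multiplicity 1), λ = 729/64 (multiplicity 1), λ = 2187/128 (multiplicity 1), λ = 6561/256 (multiplicity 1)

image of 1: 1
image of x: (3/2)x + 2
image of x^2: (9/4)x^2 + 4x
image of x^3: (27/8)x^3 + 6x^2
image of x^4: (81/16)x^4 + 8x^3
image of x^5: (243/32)x^5 + 10x^4
image of x^6: (729/64)x^6 + 12x^5
image of x^7: (2187/128)x^7 + 14x^6
image of x^8: (6561/256)x^8 + 16x^7
the matrix is upper triangular; its diagonal is (1, 3/2, 9/4, 27/8, 81/16, 243/32, 729/64, 2187/128, 6561/256)
for a triangular matrix the eigenvalues are the diagonal entries, with algebraic multiplicity their repetition count


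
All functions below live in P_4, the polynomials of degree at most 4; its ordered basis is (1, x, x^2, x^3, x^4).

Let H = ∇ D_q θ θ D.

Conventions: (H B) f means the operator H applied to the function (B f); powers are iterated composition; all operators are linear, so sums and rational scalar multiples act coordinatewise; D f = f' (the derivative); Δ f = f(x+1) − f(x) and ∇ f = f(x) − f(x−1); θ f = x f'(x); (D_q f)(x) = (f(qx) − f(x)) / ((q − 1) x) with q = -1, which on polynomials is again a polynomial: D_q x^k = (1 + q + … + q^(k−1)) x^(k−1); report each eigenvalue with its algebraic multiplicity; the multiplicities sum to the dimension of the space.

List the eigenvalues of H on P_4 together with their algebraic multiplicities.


λ = 0 (multiplicity 5)

image of 1: 0
image of x: 0
image of x^2: 0
image of x^3: 0
image of x^4: 72x - 36
the matrix is upper triangular; its diagonal is (0, 0, 0, 0, 0)
for a triangular matrix the eigenvalues are the diagonal entries, with algebraic multiplicity their repetition count


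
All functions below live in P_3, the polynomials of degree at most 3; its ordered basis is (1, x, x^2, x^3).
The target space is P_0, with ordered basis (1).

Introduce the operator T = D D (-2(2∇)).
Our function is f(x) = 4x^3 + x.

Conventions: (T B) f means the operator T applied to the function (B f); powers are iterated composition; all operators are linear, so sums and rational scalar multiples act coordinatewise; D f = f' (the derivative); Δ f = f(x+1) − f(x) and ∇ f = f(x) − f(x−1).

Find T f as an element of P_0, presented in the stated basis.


the result is g(x) = -96

∇ f = 12x^2 - 12x + 5
(2∇) f = 24x^2 - 24x + 10
(-2(2∇)) f = -48x^2 + 48x - 20
D (-2(2∇)) f = -96x + 48
D D (-2(2∇)) f = -96


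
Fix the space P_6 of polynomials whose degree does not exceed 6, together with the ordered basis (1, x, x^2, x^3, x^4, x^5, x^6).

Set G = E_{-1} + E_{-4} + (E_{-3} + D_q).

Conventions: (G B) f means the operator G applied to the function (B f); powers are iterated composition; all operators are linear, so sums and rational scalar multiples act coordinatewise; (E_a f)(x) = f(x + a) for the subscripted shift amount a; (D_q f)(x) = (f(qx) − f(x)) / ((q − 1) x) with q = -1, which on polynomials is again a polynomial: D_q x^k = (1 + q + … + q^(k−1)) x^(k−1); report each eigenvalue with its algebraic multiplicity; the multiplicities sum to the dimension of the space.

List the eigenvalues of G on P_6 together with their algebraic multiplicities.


image of 1: 3
image of x: 3x - 7
image of x^2: 3x^2 - 16x + 26
image of x^3: 3x^3 - 23x^2 + 78x - 92
image of x^4: 3x^4 - 32x^3 + 156x^2 - 368x + 338
image of x^5: 3x^5 - 39x^4 + 260x^3 - 920x^2 + 1690x - 1268
image of x^6: 3x^6 - 48x^5 + 390x^4 - 1840x^3 + 5070x^2 - 7608x + 4826
the matrix is upper triangular; its diagonal is (3, 3, 3, 3, 3, 3, 3)
for a triangular matrix the eigenvalues are the diagonal entries, with algebraic multiplicity their repetition count

λ = 3 (multiplicity 7)


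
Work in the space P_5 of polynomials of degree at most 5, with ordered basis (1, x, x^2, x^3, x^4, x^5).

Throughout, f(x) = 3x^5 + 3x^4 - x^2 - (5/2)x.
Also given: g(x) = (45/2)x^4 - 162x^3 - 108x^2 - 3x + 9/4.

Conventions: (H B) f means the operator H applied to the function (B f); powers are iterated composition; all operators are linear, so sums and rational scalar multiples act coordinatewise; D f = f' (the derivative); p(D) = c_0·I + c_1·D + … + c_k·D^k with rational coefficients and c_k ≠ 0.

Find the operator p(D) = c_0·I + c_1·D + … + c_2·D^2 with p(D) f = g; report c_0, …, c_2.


D^0 f = 3x^5 + 3x^4 - x^2 - (5/2)x
D^1 f = 15x^4 + 12x^3 - 2x - 5/2
D^2 f = 60x^3 + 36x^2 - 2
matching coefficients of g against c_0 f + c_1 Df + … from the top degree down determines the c_i
solution: c_0 = 0, c_1 = 3/2, c_2 = -3

c_0 = 0, c_1 = 3/2, c_2 = -3


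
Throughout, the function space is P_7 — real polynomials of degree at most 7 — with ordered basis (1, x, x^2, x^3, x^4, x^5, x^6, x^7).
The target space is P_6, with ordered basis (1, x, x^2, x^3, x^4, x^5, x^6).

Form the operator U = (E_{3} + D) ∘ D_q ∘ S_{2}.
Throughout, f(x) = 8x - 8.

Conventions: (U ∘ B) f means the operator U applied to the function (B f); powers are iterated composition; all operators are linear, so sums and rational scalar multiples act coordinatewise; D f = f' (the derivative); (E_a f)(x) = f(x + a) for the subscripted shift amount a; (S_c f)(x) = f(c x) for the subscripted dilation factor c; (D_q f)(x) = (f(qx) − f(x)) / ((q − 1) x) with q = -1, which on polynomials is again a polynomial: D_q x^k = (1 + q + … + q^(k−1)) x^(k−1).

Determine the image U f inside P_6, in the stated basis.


S_{2} f = 16x - 8
D_q S_{2} f = 16
E_{3} D_q S_{2} f = 16
D D_q S_{2} f = 0
(E_{3} + D) D_q S_{2} f = 16

g(x) = 16


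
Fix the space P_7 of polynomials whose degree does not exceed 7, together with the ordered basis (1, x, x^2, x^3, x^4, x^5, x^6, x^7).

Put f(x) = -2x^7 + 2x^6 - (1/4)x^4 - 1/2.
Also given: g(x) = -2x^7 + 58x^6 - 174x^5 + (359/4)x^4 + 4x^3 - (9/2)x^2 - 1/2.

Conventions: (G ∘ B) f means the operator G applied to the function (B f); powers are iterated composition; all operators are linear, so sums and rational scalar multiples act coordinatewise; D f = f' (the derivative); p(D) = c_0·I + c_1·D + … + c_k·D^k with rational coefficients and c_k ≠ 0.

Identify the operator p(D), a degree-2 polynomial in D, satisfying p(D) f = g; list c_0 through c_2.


D^0 f = -2x^7 + 2x^6 - (1/4)x^4 - 1/2
D^1 f = -14x^6 + 12x^5 - x^3
D^2 f = -84x^5 + 60x^4 - 3x^2
matching coefficients of g against c_0 f + c_1 Df + … from the top degree down determines the c_i
solution: c_0 = 1, c_1 = -4, c_2 = 3/2

p(D) = I − 4·D + (3/2)·D^2, i.e. c_0 = 1, c_1 = -4, c_2 = 3/2


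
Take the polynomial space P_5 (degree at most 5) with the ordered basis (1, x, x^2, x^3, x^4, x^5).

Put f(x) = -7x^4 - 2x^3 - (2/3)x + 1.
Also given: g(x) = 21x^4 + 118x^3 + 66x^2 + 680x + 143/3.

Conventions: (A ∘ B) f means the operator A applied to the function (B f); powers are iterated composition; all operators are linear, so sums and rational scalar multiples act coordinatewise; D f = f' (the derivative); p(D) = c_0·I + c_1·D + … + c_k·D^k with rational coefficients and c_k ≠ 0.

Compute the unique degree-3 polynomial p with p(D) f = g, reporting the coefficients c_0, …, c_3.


c_0 = -3, c_1 = -4, c_2 = -1/2, c_3 = -4

D^0 f = -7x^4 - 2x^3 - (2/3)x + 1
D^1 f = -28x^3 - 6x^2 - 2/3
D^2 f = -84x^2 - 12x
D^3 f = -168x - 12
matching coefficients of g against c_0 f + c_1 Df + … from the top degree down determines the c_i
solution: c_0 = -3, c_1 = -4, c_2 = -1/2, c_3 = -4


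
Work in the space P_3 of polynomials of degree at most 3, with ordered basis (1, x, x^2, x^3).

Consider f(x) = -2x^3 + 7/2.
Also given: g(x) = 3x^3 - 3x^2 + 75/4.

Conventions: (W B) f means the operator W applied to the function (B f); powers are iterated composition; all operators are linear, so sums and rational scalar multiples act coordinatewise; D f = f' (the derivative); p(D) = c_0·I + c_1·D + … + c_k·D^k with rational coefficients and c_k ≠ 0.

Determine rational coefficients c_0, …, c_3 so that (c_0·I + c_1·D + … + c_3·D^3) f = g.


p(D) = -(3/2)·I + (1/2)·D − 2·D^3, i.e. c_0 = -3/2, c_1 = 1/2, c_2 = 0, c_3 = -2

D^0 f = -2x^3 + 7/2
D^1 f = -6x^2
D^2 f = -12x
D^3 f = -12
matching coefficients of g against c_0 f + c_1 Df + … from the top degree down determines the c_i
solution: c_0 = -3/2, c_1 = 1/2, c_2 = 0, c_3 = -2


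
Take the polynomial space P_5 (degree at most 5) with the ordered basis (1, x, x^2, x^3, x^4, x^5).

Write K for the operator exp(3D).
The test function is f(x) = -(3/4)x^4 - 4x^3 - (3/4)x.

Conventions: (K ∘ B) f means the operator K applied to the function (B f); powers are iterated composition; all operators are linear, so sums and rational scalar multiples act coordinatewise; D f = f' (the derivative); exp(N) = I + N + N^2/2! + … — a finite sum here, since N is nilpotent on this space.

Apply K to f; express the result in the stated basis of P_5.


the image equals g(x) = -(3/4)x^4 - 13x^3 - (153/2)x^2 - (759/4)x - 171

order-1 term: -9x^3 - 36x^2 - 9/4
order-2 term: -(81/2)x^2 - 108x
order-3 term: -81x - 108
order-4 term: -243/4
the series for exp(3D) f terminates at order 4
exp(3D) f = -(3/4)x^4 - 13x^3 - (153/2)x^2 - (759/4)x - 171


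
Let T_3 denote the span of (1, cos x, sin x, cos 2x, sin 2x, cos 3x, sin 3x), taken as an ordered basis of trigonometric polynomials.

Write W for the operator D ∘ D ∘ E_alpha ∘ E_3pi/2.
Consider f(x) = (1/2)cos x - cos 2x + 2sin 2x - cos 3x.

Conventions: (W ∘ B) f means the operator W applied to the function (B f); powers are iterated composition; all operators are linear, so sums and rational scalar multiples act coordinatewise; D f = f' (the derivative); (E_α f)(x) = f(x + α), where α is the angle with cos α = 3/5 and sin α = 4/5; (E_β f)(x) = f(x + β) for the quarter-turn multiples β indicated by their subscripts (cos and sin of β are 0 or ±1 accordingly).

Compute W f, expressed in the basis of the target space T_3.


the image equals g(x) = -(2/5)cos x - (3/10)sin x + (44/5)cos 2x + (8/5)sin 2x - (396/125)cos 3x + (1053/125)sin 3x

E_3pi/2 f = (1/2)sin x + cos 2x - 2sin 2x + sin 3x
E_alpha E_3pi/2 f = (2/5)cos x + (3/10)sin x - (11/5)cos 2x - (2/5)sin 2x + (44/125)cos 3x - (117/125)sin 3x
D (E_alpha ∘ E_3pi/2) f = (3/10)cos x - (2/5)sin x - (4/5)cos 2x + (22/5)sin 2x - (351/125)cos 3x - (132/125)sin 3x
D D (E_alpha ∘ E_3pi/2) f = -(2/5)cos x - (3/10)sin x + (44/5)cos 2x + (8/5)sin 2x - (396/125)cos 3x + (1053/125)sin 3x


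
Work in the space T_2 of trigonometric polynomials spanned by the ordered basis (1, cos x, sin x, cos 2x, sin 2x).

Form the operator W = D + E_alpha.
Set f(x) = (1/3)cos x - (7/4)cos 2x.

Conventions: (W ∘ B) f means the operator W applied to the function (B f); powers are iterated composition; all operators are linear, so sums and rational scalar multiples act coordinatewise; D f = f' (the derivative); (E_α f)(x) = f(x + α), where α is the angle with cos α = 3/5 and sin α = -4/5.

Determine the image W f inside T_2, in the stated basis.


the image equals g(x) = (1/5)cos x - (1/15)sin x + (49/100)cos 2x + (91/50)sin 2x

D f = -(1/3)sin x + (7/2)sin 2x
E_alpha f = (1/5)cos x + (4/15)sin x + (49/100)cos 2x - (42/25)sin 2x
(D + E_alpha) f = (1/5)cos x - (1/15)sin x + (49/100)cos 2x + (91/50)sin 2x
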